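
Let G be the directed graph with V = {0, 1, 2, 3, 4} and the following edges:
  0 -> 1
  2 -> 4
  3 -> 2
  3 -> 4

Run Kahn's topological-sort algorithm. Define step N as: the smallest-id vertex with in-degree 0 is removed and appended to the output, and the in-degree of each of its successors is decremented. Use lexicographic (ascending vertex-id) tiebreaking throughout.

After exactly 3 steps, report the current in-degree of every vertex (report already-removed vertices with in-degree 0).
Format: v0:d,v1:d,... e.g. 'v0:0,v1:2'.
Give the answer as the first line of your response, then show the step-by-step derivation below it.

v0:0,v1:0,v2:0,v3:0,v4:1

step 1: output 0; order=[0]; indeg=(0,0,1,0,2)
step 2: output 1; order=[0,1]; indeg=(0,0,1,0,2)
step 3: output 3; order=[0,1,3]; indeg=(0,0,0,0,1)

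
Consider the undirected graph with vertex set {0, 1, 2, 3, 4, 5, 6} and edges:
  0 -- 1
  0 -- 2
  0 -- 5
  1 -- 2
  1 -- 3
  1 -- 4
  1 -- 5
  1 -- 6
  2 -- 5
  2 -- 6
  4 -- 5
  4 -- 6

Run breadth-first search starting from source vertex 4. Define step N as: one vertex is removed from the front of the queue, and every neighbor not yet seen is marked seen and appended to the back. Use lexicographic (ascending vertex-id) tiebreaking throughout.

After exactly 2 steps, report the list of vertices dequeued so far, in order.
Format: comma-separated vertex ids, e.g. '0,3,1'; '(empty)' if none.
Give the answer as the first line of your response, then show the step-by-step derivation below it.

4,1

step 1: dequeue 4; queue=[1,5,6]; order=4
step 2: dequeue 1; queue=[5,6,0,2,3]; order=4,1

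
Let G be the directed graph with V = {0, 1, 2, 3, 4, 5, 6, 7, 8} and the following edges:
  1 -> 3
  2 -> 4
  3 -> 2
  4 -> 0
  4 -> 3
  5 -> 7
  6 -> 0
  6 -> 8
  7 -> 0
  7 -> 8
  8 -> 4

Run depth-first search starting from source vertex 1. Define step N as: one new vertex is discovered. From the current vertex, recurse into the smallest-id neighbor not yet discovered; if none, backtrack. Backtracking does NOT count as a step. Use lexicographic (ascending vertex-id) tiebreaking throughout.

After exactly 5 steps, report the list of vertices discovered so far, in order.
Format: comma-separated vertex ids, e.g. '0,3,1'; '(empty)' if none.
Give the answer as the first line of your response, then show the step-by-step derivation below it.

1,3,2,4,0

step 1: discover 1; path=1; order=1
step 2: discover 3; path=1>3; order=1,3
step 3: discover 2; path=1>3>2; order=1,3,2
step 4: discover 4; path=1>3>2>4; order=1,3,2,4
step 5: discover 0; path=1>3>2>4>0; order=1,3,2,4,0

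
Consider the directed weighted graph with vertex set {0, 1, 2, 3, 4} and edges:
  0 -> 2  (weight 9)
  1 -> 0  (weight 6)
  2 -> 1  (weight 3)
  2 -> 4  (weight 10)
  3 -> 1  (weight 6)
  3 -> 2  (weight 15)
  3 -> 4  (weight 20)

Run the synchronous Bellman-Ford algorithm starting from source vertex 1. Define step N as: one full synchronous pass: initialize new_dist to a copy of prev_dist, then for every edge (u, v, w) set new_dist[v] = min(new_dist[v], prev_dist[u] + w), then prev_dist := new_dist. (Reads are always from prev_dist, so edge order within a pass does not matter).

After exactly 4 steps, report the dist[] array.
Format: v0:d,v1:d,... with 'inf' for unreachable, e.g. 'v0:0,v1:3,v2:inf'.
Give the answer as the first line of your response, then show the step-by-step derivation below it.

v0:6,v1:0,v2:15,v3:inf,v4:25

step 1: dist = v0:6,v1:0,v2:inf,v3:inf,v4:inf
step 2: dist = v0:6,v1:0,v2:15,v3:inf,v4:inf
step 3: dist = v0:6,v1:0,v2:15,v3:inf,v4:25
step 4: dist = v0:6,v1:0,v2:15,v3:inf,v4:25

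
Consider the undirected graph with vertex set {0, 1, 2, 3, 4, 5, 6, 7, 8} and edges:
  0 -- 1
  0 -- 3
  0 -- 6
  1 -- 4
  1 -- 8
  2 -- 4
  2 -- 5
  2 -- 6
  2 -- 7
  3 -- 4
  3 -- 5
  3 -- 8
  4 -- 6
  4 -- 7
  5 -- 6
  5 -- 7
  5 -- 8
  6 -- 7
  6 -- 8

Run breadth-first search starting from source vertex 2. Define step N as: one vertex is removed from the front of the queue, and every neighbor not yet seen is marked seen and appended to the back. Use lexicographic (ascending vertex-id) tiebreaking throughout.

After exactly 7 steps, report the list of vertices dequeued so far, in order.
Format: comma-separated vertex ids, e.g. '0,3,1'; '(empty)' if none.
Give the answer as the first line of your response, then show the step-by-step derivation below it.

2,4,5,6,7,1,3

step 1: dequeue 2; queue=[4,5,6,7]; order=2
step 2: dequeue 4; queue=[5,6,7,1,3]; order=2,4
step 3: dequeue 5; queue=[6,7,1,3,8]; order=2,4,5
step 4: dequeue 6; queue=[7,1,3,8,0]; order=2,4,5,6
step 5: dequeue 7; queue=[1,3,8,0]; order=2,4,5,6,7
step 6: dequeue 1; queue=[3,8,0]; order=2,4,5,6,7,1
step 7: dequeue 3; queue=[8,0]; order=2,4,5,6,7,1,3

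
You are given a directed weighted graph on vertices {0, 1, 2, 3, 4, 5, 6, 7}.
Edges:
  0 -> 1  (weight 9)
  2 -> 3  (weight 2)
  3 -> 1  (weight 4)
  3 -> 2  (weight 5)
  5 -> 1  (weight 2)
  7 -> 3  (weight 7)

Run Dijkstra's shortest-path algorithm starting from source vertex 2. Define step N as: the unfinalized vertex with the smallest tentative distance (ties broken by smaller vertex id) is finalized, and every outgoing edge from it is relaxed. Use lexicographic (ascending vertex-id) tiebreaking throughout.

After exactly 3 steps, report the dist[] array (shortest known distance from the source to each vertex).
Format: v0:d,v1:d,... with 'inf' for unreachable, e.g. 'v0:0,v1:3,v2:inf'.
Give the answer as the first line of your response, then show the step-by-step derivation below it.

v0:inf,v1:6,v2:0,v3:2,v4:inf,v5:inf,v6:inf,v7:inf

step 1: dist = v0:inf,v1:inf,v2:0,v3:2,v4:inf,v5:inf,v6:inf,v7:inf
step 2: dist = v0:inf,v1:6,v2:0,v3:2,v4:inf,v5:inf,v6:inf,v7:inf
step 3: dist = v0:inf,v1:6,v2:0,v3:2,v4:inf,v5:inf,v6:inf,v7:inf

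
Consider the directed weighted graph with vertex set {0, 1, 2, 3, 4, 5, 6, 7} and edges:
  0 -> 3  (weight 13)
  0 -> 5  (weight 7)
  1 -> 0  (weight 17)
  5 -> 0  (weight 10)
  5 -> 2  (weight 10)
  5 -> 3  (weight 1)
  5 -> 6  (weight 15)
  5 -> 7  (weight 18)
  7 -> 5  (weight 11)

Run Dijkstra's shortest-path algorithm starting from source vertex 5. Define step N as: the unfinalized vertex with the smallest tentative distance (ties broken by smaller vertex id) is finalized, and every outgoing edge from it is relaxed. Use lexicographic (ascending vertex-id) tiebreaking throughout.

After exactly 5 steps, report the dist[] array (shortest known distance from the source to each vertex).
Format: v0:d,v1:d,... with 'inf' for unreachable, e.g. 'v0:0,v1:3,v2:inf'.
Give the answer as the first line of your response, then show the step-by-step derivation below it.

v0:10,v1:inf,v2:10,v3:1,v4:inf,v5:0,v6:15,v7:18

step 1: dist = v0:10,v1:inf,v2:10,v3:1,v4:inf,v5:0,v6:15,v7:18
step 2: dist = v0:10,v1:inf,v2:10,v3:1,v4:inf,v5:0,v6:15,v7:18
step 3: dist = v0:10,v1:inf,v2:10,v3:1,v4:inf,v5:0,v6:15,v7:18
step 4: dist = v0:10,v1:inf,v2:10,v3:1,v4:inf,v5:0,v6:15,v7:18
step 5: dist = v0:10,v1:inf,v2:10,v3:1,v4:inf,v5:0,v6:15,v7:18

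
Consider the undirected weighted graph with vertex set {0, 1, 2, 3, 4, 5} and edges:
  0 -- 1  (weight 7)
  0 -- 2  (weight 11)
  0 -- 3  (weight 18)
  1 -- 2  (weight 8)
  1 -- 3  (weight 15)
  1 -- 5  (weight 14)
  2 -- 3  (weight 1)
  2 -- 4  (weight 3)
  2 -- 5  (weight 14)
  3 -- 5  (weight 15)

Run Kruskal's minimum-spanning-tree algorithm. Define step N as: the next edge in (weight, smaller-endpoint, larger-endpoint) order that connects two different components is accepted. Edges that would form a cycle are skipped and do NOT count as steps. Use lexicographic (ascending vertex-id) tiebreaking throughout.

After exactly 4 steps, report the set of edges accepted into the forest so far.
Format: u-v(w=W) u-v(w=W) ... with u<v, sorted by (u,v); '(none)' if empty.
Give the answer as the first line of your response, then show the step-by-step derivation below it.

0-1(w=7) 1-2(w=8) 2-3(w=1) 2-4(w=3)

step 1: add edge 2-3 (w=1); MST = {2-3(w=1)}
step 2: add edge 2-4 (w=3); MST = {2-3(w=1) 2-4(w=3)}
step 3: add edge 0-1 (w=7); MST = {0-1(w=7) 2-3(w=1) 2-4(w=3)}
step 4: add edge 1-2 (w=8); MST = {0-1(w=7) 1-2(w=8) 2-3(w=1) 2-4(w=3)}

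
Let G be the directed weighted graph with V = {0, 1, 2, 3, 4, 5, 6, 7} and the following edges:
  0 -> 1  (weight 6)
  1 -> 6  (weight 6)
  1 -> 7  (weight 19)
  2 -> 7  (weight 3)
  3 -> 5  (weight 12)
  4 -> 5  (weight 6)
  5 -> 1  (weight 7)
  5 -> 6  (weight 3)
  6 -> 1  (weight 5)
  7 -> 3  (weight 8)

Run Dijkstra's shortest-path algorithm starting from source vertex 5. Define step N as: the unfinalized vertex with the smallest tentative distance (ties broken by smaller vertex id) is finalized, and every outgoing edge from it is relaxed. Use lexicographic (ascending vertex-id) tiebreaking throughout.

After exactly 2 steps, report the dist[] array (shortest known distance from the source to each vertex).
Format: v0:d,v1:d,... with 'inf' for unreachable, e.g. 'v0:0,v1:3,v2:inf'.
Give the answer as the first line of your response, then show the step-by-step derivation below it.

v0:inf,v1:7,v2:inf,v3:inf,v4:inf,v5:0,v6:3,v7:inf

step 1: dist = v0:inf,v1:7,v2:inf,v3:inf,v4:inf,v5:0,v6:3,v7:inf
step 2: dist = v0:inf,v1:7,v2:inf,v3:inf,v4:inf,v5:0,v6:3,v7:inf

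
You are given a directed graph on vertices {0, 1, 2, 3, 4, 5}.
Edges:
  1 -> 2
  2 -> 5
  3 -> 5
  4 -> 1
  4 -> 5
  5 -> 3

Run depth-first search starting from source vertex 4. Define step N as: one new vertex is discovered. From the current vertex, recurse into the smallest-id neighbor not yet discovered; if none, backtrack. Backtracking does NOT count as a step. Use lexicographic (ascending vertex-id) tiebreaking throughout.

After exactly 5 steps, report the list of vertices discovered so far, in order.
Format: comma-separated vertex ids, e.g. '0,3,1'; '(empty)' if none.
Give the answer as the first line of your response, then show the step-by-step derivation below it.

4,1,2,5,3

step 1: discover 4; path=4; order=4
step 2: discover 1; path=4>1; order=4,1
step 3: discover 2; path=4>1>2; order=4,1,2
step 4: discover 5; path=4>1>2>5; order=4,1,2,5
step 5: discover 3; path=4>1>2>5>3; order=4,1,2,5,3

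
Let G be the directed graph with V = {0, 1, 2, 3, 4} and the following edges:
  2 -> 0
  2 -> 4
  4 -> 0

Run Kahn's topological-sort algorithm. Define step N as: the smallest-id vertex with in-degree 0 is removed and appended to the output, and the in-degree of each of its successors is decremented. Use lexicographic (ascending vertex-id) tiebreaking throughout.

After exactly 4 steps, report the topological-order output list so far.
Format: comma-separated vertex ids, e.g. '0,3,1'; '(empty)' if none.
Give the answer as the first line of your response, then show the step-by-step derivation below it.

1,2,3,4

step 1: output 1; order=[1]; indeg=(2,0,0,0,1)
step 2: output 2; order=[1,2]; indeg=(1,0,0,0,0)
step 3: output 3; order=[1,2,3]; indeg=(1,0,0,0,0)
step 4: output 4; order=[1,2,3,4]; indeg=(0,0,0,0,0)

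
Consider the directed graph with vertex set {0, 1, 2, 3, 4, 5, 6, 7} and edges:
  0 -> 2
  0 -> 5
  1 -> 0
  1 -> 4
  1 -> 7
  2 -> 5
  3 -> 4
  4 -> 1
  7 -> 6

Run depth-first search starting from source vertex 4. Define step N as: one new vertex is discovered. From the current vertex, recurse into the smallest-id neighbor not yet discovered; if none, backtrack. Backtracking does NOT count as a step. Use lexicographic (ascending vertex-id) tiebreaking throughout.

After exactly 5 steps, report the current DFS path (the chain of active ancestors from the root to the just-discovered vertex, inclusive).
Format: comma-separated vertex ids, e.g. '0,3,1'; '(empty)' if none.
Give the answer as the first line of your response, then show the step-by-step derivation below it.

4,1,0,2,5

step 1: discover 4; path=4; order=4
step 2: discover 1; path=4>1; order=4,1
step 3: discover 0; path=4>1>0; order=4,1,0
step 4: discover 2; path=4>1>0>2; order=4,1,0,2
step 5: discover 5; path=4>1>0>2>5; order=4,1,0,2,5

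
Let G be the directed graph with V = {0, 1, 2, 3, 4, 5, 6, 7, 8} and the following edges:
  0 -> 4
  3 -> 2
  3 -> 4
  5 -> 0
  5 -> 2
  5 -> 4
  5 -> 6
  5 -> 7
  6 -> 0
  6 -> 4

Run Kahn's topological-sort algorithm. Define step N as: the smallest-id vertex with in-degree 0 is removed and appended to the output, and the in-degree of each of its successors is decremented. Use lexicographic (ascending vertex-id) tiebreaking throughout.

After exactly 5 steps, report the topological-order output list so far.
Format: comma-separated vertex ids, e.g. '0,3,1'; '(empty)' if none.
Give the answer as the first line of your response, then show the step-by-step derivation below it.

1,3,5,2,6

step 1: output 1; order=[1]; indeg=(2,0,2,0,4,0,1,1,0)
step 2: output 3; order=[1,3]; indeg=(2,0,1,0,3,0,1,1,0)
step 3: output 5; order=[1,3,5]; indeg=(1,0,0,0,2,0,0,0,0)
step 4: output 2; order=[1,3,5,2]; indeg=(1,0,0,0,2,0,0,0,0)
step 5: output 6; order=[1,3,5,2,6]; indeg=(0,0,0,0,1,0,0,0,0)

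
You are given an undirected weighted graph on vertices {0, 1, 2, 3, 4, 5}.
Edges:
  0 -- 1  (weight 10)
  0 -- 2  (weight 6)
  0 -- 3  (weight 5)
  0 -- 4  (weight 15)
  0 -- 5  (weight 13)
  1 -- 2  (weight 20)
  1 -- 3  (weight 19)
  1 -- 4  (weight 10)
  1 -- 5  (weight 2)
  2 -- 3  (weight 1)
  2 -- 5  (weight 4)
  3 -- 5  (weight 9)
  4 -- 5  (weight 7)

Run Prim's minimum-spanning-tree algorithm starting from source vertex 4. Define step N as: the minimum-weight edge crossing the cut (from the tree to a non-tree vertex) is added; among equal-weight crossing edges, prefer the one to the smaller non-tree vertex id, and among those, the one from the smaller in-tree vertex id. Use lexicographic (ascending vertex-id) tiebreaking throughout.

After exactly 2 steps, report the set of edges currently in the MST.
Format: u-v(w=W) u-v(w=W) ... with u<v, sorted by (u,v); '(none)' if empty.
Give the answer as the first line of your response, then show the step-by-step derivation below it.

1-5(w=2) 4-5(w=7)

step 1: add edge 4-5 (w=7); MST = {4-5(w=7)}
step 2: add edge 1-5 (w=2); MST = {1-5(w=2) 4-5(w=7)}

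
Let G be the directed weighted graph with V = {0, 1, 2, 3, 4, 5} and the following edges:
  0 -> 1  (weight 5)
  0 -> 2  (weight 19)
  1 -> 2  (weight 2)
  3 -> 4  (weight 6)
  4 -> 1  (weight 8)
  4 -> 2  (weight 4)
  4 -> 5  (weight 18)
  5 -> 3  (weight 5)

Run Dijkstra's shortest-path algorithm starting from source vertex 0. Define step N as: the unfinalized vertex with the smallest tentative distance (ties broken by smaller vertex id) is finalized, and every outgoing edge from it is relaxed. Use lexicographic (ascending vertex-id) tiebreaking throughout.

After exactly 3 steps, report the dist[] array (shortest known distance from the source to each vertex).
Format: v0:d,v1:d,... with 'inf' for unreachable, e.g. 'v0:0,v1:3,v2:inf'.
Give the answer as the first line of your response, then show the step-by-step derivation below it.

v0:0,v1:5,v2:7,v3:inf,v4:inf,v5:inf

step 1: dist = v0:0,v1:5,v2:19,v3:inf,v4:inf,v5:inf
step 2: dist = v0:0,v1:5,v2:7,v3:inf,v4:inf,v5:inf
step 3: dist = v0:0,v1:5,v2:7,v3:inf,v4:inf,v5:inf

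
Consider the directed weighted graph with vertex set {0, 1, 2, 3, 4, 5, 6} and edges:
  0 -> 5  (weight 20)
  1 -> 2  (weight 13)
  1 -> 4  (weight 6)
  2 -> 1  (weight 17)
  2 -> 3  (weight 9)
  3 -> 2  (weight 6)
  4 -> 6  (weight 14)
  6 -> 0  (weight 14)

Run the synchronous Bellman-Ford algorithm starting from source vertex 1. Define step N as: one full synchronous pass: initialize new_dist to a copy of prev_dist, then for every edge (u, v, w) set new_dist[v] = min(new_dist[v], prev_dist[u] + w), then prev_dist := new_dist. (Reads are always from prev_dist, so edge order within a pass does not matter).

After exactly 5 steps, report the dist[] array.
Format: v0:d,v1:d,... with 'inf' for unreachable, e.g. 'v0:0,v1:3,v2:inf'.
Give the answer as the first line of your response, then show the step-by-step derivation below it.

v0:34,v1:0,v2:13,v3:22,v4:6,v5:54,v6:20

step 1: dist = v0:inf,v1:0,v2:13,v3:inf,v4:6,v5:inf,v6:inf
step 2: dist = v0:inf,v1:0,v2:13,v3:22,v4:6,v5:inf,v6:20
step 3: dist = v0:34,v1:0,v2:13,v3:22,v4:6,v5:inf,v6:20
step 4: dist = v0:34,v1:0,v2:13,v3:22,v4:6,v5:54,v6:20
step 5: dist = v0:34,v1:0,v2:13,v3:22,v4:6,v5:54,v6:20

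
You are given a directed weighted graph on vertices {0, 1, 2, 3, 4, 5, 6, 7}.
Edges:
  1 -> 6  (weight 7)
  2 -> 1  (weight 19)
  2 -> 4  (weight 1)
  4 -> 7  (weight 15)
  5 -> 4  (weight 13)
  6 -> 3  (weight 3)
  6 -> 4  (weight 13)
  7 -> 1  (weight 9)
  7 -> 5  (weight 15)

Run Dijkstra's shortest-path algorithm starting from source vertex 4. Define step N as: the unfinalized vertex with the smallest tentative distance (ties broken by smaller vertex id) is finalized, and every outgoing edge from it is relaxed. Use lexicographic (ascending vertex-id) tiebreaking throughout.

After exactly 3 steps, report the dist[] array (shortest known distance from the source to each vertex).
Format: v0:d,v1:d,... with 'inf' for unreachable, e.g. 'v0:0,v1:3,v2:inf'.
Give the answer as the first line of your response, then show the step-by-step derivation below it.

v0:inf,v1:24,v2:inf,v3:inf,v4:0,v5:30,v6:31,v7:15

step 1: dist = v0:inf,v1:inf,v2:inf,v3:inf,v4:0,v5:inf,v6:inf,v7:15
step 2: dist = v0:inf,v1:24,v2:inf,v3:inf,v4:0,v5:30,v6:inf,v7:15
step 3: dist = v0:inf,v1:24,v2:inf,v3:inf,v4:0,v5:30,v6:31,v7:15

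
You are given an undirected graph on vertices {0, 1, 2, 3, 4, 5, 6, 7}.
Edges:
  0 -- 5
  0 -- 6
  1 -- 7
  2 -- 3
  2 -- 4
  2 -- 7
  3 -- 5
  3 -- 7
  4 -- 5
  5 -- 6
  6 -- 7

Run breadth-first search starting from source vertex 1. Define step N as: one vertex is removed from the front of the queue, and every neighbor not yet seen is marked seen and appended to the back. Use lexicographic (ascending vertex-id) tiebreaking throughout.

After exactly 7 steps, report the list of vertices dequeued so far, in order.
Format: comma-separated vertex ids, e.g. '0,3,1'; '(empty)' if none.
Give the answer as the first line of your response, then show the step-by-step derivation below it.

1,7,2,3,6,4,5

step 1: dequeue 1; queue=[7]; order=1
step 2: dequeue 7; queue=[2,3,6]; order=1,7
step 3: dequeue 2; queue=[3,6,4]; order=1,7,2
step 4: dequeue 3; queue=[6,4,5]; order=1,7,2,3
step 5: dequeue 6; queue=[4,5,0]; order=1,7,2,3,6
step 6: dequeue 4; queue=[5,0]; order=1,7,2,3,6,4
step 7: dequeue 5; queue=[0]; order=1,7,2,3,6,4,5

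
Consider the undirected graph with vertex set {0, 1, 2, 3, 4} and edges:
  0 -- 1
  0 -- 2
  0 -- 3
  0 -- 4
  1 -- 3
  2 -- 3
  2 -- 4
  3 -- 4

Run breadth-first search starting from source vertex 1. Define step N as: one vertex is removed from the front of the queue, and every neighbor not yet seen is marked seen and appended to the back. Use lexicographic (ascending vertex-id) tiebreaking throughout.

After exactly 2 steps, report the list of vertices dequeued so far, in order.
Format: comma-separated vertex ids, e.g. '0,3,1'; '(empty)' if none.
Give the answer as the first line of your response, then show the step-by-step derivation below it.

1,0

step 1: dequeue 1; queue=[0,3]; order=1
step 2: dequeue 0; queue=[3,2,4]; order=1,0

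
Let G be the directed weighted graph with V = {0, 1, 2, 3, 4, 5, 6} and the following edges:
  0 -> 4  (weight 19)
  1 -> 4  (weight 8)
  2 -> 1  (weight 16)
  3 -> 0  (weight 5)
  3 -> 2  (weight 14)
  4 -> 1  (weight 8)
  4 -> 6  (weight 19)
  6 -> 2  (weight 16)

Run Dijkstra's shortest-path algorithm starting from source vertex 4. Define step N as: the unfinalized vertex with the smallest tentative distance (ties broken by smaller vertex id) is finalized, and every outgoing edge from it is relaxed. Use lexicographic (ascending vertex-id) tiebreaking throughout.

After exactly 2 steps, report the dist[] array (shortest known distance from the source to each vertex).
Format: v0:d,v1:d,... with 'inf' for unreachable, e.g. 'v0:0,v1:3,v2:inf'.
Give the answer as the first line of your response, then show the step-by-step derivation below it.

v0:inf,v1:8,v2:inf,v3:inf,v4:0,v5:inf,v6:19

step 1: dist = v0:inf,v1:8,v2:inf,v3:inf,v4:0,v5:inf,v6:19
step 2: dist = v0:inf,v1:8,v2:inf,v3:inf,v4:0,v5:inf,v6:19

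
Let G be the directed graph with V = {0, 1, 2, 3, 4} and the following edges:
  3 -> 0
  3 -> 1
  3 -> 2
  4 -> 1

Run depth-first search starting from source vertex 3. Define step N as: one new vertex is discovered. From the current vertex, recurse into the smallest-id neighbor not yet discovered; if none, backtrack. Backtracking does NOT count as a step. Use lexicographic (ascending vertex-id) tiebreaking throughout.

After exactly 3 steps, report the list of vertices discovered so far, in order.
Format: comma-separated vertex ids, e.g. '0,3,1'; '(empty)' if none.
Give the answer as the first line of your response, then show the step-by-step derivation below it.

3,0,1

step 1: discover 3; path=3; order=3
step 2: discover 0; path=3>0; order=3,0
step 3: discover 1; path=3>1; order=3,0,1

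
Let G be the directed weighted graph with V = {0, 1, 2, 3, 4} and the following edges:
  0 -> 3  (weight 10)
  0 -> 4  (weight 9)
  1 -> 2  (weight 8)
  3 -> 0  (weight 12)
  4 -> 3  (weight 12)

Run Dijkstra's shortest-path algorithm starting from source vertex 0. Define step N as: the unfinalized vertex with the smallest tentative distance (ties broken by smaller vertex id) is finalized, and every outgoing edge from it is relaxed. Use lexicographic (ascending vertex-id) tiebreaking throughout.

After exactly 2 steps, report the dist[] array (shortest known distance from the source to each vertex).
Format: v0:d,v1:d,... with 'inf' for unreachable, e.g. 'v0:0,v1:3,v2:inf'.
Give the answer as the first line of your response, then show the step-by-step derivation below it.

v0:0,v1:inf,v2:inf,v3:10,v4:9

step 1: dist = v0:0,v1:inf,v2:inf,v3:10,v4:9
step 2: dist = v0:0,v1:inf,v2:inf,v3:10,v4:9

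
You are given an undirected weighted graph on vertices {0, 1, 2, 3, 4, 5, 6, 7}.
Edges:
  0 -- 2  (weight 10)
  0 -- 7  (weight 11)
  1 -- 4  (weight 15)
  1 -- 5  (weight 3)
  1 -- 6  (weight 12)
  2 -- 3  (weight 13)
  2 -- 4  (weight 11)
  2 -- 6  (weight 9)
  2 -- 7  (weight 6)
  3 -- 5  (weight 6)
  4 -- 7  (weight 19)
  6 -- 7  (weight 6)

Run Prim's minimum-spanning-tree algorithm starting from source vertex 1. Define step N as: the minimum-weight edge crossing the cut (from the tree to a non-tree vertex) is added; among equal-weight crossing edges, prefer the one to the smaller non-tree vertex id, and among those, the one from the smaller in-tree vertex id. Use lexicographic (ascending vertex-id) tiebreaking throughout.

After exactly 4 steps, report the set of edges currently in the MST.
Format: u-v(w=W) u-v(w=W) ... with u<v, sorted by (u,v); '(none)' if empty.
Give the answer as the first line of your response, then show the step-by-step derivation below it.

1-5(w=3) 1-6(w=12) 3-5(w=6) 6-7(w=6)

step 1: add edge 1-5 (w=3); MST = {1-5(w=3)}
step 2: add edge 3-5 (w=6); MST = {1-5(w=3) 3-5(w=6)}
step 3: add edge 1-6 (w=12); MST = {1-5(w=3) 1-6(w=12) 3-5(w=6)}
step 4: add edge 6-7 (w=6); MST = {1-5(w=3) 1-6(w=12) 3-5(w=6) 6-7(w=6)}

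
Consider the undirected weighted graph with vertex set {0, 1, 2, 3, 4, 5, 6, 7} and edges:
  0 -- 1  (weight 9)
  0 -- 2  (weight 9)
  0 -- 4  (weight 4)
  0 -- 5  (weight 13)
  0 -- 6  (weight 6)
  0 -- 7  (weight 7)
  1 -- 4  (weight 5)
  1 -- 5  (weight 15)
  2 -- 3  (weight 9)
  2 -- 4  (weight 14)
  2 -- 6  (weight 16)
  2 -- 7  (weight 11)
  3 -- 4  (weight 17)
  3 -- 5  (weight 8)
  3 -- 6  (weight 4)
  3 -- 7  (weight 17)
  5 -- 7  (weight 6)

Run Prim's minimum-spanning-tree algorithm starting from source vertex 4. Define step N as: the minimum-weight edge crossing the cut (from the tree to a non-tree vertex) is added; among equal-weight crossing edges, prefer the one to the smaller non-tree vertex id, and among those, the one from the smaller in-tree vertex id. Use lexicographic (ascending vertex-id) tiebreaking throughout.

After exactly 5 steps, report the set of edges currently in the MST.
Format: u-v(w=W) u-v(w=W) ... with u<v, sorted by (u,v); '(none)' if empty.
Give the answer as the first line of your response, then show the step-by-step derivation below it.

0-4(w=4) 0-6(w=6) 0-7(w=7) 1-4(w=5) 3-6(w=4)

step 1: add edge 0-4 (w=4); MST = {0-4(w=4)}
step 2: add edge 1-4 (w=5); MST = {0-4(w=4) 1-4(w=5)}
step 3: add edge 0-6 (w=6); MST = {0-4(w=4) 0-6(w=6) 1-4(w=5)}
step 4: add edge 3-6 (w=4); MST = {0-4(w=4) 0-6(w=6) 1-4(w=5) 3-6(w=4)}
step 5: add edge 0-7 (w=7); MST = {0-4(w=4) 0-6(w=6) 0-7(w=7) 1-4(w=5) 3-6(w=4)}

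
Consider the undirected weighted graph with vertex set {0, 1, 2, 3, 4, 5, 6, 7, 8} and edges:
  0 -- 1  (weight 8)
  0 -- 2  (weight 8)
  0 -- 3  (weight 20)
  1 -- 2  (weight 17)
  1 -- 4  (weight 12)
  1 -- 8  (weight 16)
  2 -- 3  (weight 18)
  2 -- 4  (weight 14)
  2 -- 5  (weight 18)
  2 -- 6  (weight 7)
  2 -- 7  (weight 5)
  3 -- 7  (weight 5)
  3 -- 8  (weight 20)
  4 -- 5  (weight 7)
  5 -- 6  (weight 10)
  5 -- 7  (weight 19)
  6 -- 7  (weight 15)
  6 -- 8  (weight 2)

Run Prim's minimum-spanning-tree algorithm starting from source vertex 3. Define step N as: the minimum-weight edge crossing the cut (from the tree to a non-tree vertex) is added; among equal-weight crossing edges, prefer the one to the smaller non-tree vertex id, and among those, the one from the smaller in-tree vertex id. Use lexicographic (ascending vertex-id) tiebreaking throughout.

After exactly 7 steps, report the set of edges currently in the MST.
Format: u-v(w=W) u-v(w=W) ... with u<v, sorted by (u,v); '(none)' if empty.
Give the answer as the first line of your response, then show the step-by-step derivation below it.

0-1(w=8) 0-2(w=8) 2-6(w=7) 2-7(w=5) 3-7(w=5) 5-6(w=10) 6-8(w=2)

step 1: add edge 3-7 (w=5); MST = {3-7(w=5)}
step 2: add edge 2-7 (w=5); MST = {2-7(w=5) 3-7(w=5)}
step 3: add edge 2-6 (w=7); MST = {2-6(w=7) 2-7(w=5) 3-7(w=5)}
step 4: add edge 6-8 (w=2); MST = {2-6(w=7) 2-7(w=5) 3-7(w=5) 6-8(w=2)}
step 5: add edge 0-2 (w=8); MST = {0-2(w=8) 2-6(w=7) 2-7(w=5) 3-7(w=5) 6-8(w=2)}
step 6: add edge 0-1 (w=8); MST = {0-1(w=8) 0-2(w=8) 2-6(w=7) 2-7(w=5) 3-7(w=5) 6-8(w=2)}
step 7: add edge 5-6 (w=10); MST = {0-1(w=8) 0-2(w=8) 2-6(w=7) 2-7(w=5) 3-7(w=5) 5-6(w=10) 6-8(w=2)}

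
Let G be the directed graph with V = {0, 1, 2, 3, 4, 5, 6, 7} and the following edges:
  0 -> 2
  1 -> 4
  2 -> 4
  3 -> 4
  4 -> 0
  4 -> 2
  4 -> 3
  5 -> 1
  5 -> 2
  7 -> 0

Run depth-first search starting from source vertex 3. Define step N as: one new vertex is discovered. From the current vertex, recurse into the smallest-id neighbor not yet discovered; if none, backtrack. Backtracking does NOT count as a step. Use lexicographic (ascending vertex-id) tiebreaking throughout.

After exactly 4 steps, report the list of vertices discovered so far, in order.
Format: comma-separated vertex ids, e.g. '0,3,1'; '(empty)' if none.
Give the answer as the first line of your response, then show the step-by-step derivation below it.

3,4,0,2

step 1: discover 3; path=3; order=3
step 2: discover 4; path=3>4; order=3,4
step 3: discover 0; path=3>4>0; order=3,4,0
step 4: discover 2; path=3>4>0>2; order=3,4,0,2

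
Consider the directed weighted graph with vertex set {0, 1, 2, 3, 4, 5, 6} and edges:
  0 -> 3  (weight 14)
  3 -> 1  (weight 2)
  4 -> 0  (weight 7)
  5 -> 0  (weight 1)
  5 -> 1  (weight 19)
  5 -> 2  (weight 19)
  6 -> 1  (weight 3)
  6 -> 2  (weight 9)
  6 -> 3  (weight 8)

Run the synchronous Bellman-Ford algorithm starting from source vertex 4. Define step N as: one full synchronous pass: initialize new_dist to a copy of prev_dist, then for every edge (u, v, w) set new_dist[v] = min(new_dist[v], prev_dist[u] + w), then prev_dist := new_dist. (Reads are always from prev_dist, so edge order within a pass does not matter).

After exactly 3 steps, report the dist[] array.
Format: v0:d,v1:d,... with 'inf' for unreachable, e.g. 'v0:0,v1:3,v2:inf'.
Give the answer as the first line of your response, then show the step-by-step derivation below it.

v0:7,v1:23,v2:inf,v3:21,v4:0,v5:inf,v6:inf

step 1: dist = v0:7,v1:inf,v2:inf,v3:inf,v4:0,v5:inf,v6:inf
step 2: dist = v0:7,v1:inf,v2:inf,v3:21,v4:0,v5:inf,v6:inf
step 3: dist = v0:7,v1:23,v2:inf,v3:21,v4:0,v5:inf,v6:inf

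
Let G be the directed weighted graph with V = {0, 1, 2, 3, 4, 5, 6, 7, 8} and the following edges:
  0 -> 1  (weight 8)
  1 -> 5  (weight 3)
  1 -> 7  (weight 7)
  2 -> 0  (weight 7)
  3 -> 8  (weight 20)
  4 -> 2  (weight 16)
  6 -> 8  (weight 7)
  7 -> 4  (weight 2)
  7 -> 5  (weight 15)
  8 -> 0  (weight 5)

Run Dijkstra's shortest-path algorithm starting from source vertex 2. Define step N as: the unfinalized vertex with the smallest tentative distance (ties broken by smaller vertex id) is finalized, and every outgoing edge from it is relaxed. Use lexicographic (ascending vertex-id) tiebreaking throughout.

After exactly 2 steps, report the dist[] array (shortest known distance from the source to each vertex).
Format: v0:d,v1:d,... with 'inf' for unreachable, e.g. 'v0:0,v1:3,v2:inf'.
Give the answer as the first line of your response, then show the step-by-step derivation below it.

v0:7,v1:15,v2:0,v3:inf,v4:inf,v5:inf,v6:inf,v7:inf,v8:inf

step 1: dist = v0:7,v1:inf,v2:0,v3:inf,v4:inf,v5:inf,v6:inf,v7:inf,v8:inf
step 2: dist = v0:7,v1:15,v2:0,v3:inf,v4:inf,v5:inf,v6:inf,v7:inf,v8:inf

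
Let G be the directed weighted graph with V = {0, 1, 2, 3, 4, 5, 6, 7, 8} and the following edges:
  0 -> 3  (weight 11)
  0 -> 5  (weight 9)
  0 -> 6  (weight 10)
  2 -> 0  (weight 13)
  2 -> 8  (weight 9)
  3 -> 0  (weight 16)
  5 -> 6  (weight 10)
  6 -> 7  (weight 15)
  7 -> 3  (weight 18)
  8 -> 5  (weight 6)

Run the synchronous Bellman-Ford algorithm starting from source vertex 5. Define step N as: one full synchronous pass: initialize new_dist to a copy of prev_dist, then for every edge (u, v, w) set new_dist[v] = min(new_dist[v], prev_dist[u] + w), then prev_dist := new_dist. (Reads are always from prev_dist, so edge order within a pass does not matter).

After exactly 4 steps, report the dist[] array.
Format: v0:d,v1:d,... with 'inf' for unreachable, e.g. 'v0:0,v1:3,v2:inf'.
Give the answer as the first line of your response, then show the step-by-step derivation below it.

v0:59,v1:inf,v2:inf,v3:43,v4:inf,v5:0,v6:10,v7:25,v8:inf

step 1: dist = v0:inf,v1:inf,v2:inf,v3:inf,v4:inf,v5:0,v6:10,v7:inf,v8:inf
step 2: dist = v0:inf,v1:inf,v2:inf,v3:inf,v4:inf,v5:0,v6:10,v7:25,v8:inf
step 3: dist = v0:inf,v1:inf,v2:inf,v3:43,v4:inf,v5:0,v6:10,v7:25,v8:inf
step 4: dist = v0:59,v1:inf,v2:inf,v3:43,v4:inf,v5:0,v6:10,v7:25,v8:inf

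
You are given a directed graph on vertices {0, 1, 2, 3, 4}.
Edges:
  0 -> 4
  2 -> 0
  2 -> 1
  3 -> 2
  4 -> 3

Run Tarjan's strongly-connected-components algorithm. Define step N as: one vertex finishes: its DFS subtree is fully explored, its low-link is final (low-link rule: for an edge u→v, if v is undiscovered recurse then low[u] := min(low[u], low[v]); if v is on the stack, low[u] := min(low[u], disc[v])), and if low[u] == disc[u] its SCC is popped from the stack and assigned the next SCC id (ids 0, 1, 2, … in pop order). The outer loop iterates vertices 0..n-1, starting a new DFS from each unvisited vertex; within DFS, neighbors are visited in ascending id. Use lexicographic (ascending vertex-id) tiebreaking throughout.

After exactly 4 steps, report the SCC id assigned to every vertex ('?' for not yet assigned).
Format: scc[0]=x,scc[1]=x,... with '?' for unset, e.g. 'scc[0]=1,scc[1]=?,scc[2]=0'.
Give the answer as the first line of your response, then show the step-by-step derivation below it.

scc[0]=?,scc[1]=0,scc[2]=?,scc[3]=?,scc[4]=?

step 1: low=(low[0]=0,low[1]=4,low[2]=0,low[3]=2,low[4]=1); scc=(scc[0]=?,scc[1]=0,scc[2]=?,scc[3]=?,scc[4]=?)
step 2: low=(low[0]=0,low[1]=4,low[2]=0,low[3]=2,low[4]=1); scc=(scc[0]=?,scc[1]=0,scc[2]=?,scc[3]=?,scc[4]=?)
step 3: low=(low[0]=0,low[1]=4,low[2]=0,low[3]=0,low[4]=1); scc=(scc[0]=?,scc[1]=0,scc[2]=?,scc[3]=?,scc[4]=?)
step 4: low=(low[0]=0,low[1]=4,low[2]=0,low[3]=0,low[4]=0); scc=(scc[0]=?,scc[1]=0,scc[2]=?,scc[3]=?,scc[4]=?)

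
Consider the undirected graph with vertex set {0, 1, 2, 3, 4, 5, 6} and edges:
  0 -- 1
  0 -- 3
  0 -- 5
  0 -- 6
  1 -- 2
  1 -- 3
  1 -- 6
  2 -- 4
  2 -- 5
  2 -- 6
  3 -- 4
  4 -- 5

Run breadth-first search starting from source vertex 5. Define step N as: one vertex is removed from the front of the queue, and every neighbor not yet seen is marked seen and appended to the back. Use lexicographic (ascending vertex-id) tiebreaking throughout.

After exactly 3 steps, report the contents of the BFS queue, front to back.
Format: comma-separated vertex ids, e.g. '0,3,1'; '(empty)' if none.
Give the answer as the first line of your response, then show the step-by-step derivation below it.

4,1,3,6

step 1: dequeue 5; queue=[0,2,4]; order=5
step 2: dequeue 0; queue=[2,4,1,3,6]; order=5,0
step 3: dequeue 2; queue=[4,1,3,6]; order=5,0,2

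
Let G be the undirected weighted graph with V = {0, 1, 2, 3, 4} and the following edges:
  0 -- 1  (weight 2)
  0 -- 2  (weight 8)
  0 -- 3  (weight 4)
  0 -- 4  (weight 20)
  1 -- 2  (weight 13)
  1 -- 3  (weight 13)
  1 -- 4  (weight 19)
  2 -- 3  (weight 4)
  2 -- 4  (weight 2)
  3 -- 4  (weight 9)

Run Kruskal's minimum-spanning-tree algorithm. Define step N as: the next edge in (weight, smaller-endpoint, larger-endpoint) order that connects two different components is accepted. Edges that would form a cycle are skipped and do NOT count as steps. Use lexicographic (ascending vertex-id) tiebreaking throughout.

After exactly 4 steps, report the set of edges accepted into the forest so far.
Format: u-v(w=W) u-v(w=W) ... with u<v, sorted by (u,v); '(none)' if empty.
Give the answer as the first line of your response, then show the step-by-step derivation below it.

0-1(w=2) 0-3(w=4) 2-3(w=4) 2-4(w=2)

step 1: add edge 0-1 (w=2); MST = {0-1(w=2)}
step 2: add edge 2-4 (w=2); MST = {0-1(w=2) 2-4(w=2)}
step 3: add edge 0-3 (w=4); MST = {0-1(w=2) 0-3(w=4) 2-4(w=2)}
step 4: add edge 2-3 (w=4); MST = {0-1(w=2) 0-3(w=4) 2-3(w=4) 2-4(w=2)}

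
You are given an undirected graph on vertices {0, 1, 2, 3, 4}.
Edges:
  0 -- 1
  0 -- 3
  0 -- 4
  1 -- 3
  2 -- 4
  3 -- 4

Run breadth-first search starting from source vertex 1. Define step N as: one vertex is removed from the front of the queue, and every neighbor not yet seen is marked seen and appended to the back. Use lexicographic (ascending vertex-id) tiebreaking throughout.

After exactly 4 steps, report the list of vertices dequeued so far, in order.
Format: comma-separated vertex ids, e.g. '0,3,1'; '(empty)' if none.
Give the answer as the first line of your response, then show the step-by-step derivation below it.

1,0,3,4

step 1: dequeue 1; queue=[0,3]; order=1
step 2: dequeue 0; queue=[3,4]; order=1,0
step 3: dequeue 3; queue=[4]; order=1,0,3
step 4: dequeue 4; queue=[2]; order=1,0,3,4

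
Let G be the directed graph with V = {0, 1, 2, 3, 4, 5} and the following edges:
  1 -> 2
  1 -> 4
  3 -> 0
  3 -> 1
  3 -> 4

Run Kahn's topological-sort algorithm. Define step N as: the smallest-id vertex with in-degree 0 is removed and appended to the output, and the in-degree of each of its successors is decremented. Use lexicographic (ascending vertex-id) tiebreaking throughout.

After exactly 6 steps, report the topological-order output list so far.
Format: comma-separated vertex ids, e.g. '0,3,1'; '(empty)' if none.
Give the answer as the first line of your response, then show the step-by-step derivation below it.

3,0,1,2,4,5

step 1: output 3; order=[3]; indeg=(0,0,1,0,1,0)
step 2: output 0; order=[3,0]; indeg=(0,0,1,0,1,0)
step 3: output 1; order=[3,0,1]; indeg=(0,0,0,0,0,0)
step 4: output 2; order=[3,0,1,2]; indeg=(0,0,0,0,0,0)
step 5: output 4; order=[3,0,1,2,4]; indeg=(0,0,0,0,0,0)
step 6: output 5; order=[3,0,1,2,4,5]; indeg=(0,0,0,0,0,0)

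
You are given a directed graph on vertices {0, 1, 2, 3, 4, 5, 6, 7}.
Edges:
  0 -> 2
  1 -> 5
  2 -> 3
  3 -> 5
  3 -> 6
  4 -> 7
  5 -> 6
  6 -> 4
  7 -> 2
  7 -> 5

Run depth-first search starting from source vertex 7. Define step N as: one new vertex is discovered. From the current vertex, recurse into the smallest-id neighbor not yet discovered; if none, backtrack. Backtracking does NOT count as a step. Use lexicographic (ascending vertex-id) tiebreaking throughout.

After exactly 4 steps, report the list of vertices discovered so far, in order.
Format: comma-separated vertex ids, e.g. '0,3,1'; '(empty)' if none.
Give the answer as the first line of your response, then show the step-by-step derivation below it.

7,2,3,5

step 1: discover 7; path=7; order=7
step 2: discover 2; path=7>2; order=7,2
step 3: discover 3; path=7>2>3; order=7,2,3
step 4: discover 5; path=7>2>3>5; order=7,2,3,5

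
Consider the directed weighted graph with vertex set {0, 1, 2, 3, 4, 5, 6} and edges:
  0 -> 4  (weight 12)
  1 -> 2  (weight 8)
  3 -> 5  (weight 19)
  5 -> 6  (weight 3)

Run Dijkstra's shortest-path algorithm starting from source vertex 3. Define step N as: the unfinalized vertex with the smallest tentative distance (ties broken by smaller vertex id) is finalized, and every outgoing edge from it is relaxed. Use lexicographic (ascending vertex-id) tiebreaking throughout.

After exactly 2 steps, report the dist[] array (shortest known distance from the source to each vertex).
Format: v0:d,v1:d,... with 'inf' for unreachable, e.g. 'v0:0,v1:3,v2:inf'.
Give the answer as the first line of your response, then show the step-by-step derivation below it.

v0:inf,v1:inf,v2:inf,v3:0,v4:inf,v5:19,v6:22

step 1: dist = v0:inf,v1:inf,v2:inf,v3:0,v4:inf,v5:19,v6:inf
step 2: dist = v0:inf,v1:inf,v2:inf,v3:0,v4:inf,v5:19,v6:22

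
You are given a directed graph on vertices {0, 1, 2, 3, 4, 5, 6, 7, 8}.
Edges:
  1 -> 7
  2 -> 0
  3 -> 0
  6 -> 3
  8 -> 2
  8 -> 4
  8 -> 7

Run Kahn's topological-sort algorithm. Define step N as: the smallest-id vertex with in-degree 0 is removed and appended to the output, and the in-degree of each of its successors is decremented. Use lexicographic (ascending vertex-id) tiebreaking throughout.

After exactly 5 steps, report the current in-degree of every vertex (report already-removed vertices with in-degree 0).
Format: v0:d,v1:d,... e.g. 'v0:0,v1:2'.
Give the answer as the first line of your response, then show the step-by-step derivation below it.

v0:1,v1:0,v2:0,v3:0,v4:0,v5:0,v6:0,v7:0,v8:0

step 1: output 1; order=[1]; indeg=(2,0,1,1,1,0,0,1,0)
step 2: output 5; order=[1,5]; indeg=(2,0,1,1,1,0,0,1,0)
step 3: output 6; order=[1,5,6]; indeg=(2,0,1,0,1,0,0,1,0)
step 4: output 3; order=[1,5,6,3]; indeg=(1,0,1,0,1,0,0,1,0)
step 5: output 8; order=[1,5,6,3,8]; indeg=(1,0,0,0,0,0,0,0,0)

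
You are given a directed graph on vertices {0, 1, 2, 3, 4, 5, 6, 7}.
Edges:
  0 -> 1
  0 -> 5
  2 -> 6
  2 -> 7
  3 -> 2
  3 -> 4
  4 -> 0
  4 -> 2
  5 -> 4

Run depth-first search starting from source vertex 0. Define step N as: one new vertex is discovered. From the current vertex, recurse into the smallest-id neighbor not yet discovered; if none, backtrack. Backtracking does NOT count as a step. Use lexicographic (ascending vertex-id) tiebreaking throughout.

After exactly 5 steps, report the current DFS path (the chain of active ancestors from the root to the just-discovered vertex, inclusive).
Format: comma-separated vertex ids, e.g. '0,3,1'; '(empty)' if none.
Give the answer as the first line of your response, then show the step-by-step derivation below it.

0,5,4,2

step 1: discover 0; path=0; order=0
step 2: discover 1; path=0>1; order=0,1
step 3: discover 5; path=0>5; order=0,1,5
step 4: discover 4; path=0>5>4; order=0,1,5,4
step 5: discover 2; path=0>5>4>2; order=0,1,5,4,2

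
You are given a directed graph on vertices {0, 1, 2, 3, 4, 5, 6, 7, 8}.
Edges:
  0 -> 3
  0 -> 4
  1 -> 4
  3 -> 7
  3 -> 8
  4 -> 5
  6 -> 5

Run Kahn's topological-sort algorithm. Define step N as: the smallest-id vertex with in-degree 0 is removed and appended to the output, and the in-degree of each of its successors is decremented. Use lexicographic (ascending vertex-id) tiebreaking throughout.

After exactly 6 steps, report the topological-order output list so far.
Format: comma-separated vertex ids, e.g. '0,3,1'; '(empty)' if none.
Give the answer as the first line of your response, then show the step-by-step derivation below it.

0,1,2,3,4,6

step 1: output 0; order=[0]; indeg=(0,0,0,0,1,2,0,1,1)
step 2: output 1; order=[0,1]; indeg=(0,0,0,0,0,2,0,1,1)
step 3: output 2; order=[0,1,2]; indeg=(0,0,0,0,0,2,0,1,1)
step 4: output 3; order=[0,1,2,3]; indeg=(0,0,0,0,0,2,0,0,0)
step 5: output 4; order=[0,1,2,3,4]; indeg=(0,0,0,0,0,1,0,0,0)
step 6: output 6; order=[0,1,2,3,4,6]; indeg=(0,0,0,0,0,0,0,0,0)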